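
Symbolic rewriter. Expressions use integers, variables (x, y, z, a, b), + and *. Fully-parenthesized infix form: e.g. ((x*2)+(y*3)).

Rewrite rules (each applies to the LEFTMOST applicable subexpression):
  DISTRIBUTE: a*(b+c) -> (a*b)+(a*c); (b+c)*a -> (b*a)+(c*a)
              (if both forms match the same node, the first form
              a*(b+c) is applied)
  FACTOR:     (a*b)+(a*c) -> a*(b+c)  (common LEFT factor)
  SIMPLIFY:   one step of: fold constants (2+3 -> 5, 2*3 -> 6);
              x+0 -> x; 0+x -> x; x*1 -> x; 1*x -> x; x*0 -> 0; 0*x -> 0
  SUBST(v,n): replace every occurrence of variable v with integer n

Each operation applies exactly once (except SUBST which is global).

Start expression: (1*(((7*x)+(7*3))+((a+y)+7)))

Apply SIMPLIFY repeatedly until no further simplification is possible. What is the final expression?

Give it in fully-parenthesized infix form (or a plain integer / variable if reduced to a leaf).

Answer: (((7*x)+21)+((a+y)+7))

Derivation:
Start: (1*(((7*x)+(7*3))+((a+y)+7)))
Step 1: at root: (1*(((7*x)+(7*3))+((a+y)+7))) -> (((7*x)+(7*3))+((a+y)+7)); overall: (1*(((7*x)+(7*3))+((a+y)+7))) -> (((7*x)+(7*3))+((a+y)+7))
Step 2: at LR: (7*3) -> 21; overall: (((7*x)+(7*3))+((a+y)+7)) -> (((7*x)+21)+((a+y)+7))
Fixed point: (((7*x)+21)+((a+y)+7))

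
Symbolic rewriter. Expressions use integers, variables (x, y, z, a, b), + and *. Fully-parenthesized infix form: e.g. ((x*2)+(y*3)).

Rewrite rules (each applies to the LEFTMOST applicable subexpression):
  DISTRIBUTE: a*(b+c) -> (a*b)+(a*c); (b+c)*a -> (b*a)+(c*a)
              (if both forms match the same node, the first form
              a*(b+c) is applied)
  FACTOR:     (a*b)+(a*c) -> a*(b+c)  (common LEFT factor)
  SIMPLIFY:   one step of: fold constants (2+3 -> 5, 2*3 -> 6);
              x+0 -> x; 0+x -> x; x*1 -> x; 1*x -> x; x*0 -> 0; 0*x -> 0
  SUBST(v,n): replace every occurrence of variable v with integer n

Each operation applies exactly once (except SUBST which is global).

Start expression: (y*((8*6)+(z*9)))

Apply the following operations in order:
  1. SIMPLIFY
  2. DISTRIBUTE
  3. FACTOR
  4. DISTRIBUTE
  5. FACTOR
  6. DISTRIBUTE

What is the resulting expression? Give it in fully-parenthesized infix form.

Start: (y*((8*6)+(z*9)))
Apply SIMPLIFY at RL (target: (8*6)): (y*((8*6)+(z*9))) -> (y*(48+(z*9)))
Apply DISTRIBUTE at root (target: (y*(48+(z*9)))): (y*(48+(z*9))) -> ((y*48)+(y*(z*9)))
Apply FACTOR at root (target: ((y*48)+(y*(z*9)))): ((y*48)+(y*(z*9))) -> (y*(48+(z*9)))
Apply DISTRIBUTE at root (target: (y*(48+(z*9)))): (y*(48+(z*9))) -> ((y*48)+(y*(z*9)))
Apply FACTOR at root (target: ((y*48)+(y*(z*9)))): ((y*48)+(y*(z*9))) -> (y*(48+(z*9)))
Apply DISTRIBUTE at root (target: (y*(48+(z*9)))): (y*(48+(z*9))) -> ((y*48)+(y*(z*9)))

Answer: ((y*48)+(y*(z*9)))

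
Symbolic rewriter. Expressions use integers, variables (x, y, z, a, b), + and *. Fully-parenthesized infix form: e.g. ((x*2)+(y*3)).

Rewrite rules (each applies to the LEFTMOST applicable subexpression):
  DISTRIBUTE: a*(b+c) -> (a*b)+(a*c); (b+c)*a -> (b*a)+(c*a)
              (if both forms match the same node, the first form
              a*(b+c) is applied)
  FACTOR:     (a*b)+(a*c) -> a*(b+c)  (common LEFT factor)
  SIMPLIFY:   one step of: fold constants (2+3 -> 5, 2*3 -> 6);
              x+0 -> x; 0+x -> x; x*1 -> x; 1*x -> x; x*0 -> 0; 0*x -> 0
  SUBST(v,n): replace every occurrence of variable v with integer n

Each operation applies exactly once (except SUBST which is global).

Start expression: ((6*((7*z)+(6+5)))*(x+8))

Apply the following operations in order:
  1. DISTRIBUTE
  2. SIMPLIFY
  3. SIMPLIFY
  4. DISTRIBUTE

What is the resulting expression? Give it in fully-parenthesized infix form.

Start: ((6*((7*z)+(6+5)))*(x+8))
Apply DISTRIBUTE at root (target: ((6*((7*z)+(6+5)))*(x+8))): ((6*((7*z)+(6+5)))*(x+8)) -> (((6*((7*z)+(6+5)))*x)+((6*((7*z)+(6+5)))*8))
Apply SIMPLIFY at LLRR (target: (6+5)): (((6*((7*z)+(6+5)))*x)+((6*((7*z)+(6+5)))*8)) -> (((6*((7*z)+11))*x)+((6*((7*z)+(6+5)))*8))
Apply SIMPLIFY at RLRR (target: (6+5)): (((6*((7*z)+11))*x)+((6*((7*z)+(6+5)))*8)) -> (((6*((7*z)+11))*x)+((6*((7*z)+11))*8))
Apply DISTRIBUTE at LL (target: (6*((7*z)+11))): (((6*((7*z)+11))*x)+((6*((7*z)+11))*8)) -> ((((6*(7*z))+(6*11))*x)+((6*((7*z)+11))*8))

Answer: ((((6*(7*z))+(6*11))*x)+((6*((7*z)+11))*8))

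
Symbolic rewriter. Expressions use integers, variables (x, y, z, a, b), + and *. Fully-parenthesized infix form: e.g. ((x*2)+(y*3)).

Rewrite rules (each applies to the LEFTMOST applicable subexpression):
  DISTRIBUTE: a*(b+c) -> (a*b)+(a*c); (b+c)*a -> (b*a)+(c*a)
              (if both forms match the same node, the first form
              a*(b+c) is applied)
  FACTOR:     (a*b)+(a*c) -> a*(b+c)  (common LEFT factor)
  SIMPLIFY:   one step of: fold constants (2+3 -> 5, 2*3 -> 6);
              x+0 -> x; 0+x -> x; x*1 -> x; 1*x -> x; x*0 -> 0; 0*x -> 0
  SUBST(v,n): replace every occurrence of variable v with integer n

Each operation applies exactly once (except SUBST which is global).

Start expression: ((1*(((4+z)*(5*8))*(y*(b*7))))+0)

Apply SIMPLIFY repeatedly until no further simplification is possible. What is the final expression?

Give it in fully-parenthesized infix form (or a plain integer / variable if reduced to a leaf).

Answer: (((4+z)*40)*(y*(b*7)))

Derivation:
Start: ((1*(((4+z)*(5*8))*(y*(b*7))))+0)
Step 1: at root: ((1*(((4+z)*(5*8))*(y*(b*7))))+0) -> (1*(((4+z)*(5*8))*(y*(b*7)))); overall: ((1*(((4+z)*(5*8))*(y*(b*7))))+0) -> (1*(((4+z)*(5*8))*(y*(b*7))))
Step 2: at root: (1*(((4+z)*(5*8))*(y*(b*7)))) -> (((4+z)*(5*8))*(y*(b*7))); overall: (1*(((4+z)*(5*8))*(y*(b*7)))) -> (((4+z)*(5*8))*(y*(b*7)))
Step 3: at LR: (5*8) -> 40; overall: (((4+z)*(5*8))*(y*(b*7))) -> (((4+z)*40)*(y*(b*7)))
Fixed point: (((4+z)*40)*(y*(b*7)))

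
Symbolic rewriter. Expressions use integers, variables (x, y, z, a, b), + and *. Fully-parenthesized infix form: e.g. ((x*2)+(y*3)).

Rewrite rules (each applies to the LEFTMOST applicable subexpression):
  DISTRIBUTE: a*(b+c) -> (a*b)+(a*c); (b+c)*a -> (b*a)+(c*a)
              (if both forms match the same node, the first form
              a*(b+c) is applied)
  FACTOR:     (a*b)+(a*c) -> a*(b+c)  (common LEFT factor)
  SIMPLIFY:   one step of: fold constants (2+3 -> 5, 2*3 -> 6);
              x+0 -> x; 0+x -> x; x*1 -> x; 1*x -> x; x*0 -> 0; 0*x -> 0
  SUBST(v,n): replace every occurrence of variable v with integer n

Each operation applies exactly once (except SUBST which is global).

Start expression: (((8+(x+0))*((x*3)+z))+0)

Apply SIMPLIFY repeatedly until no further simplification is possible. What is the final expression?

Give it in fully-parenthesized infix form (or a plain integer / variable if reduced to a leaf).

Answer: ((8+x)*((x*3)+z))

Derivation:
Start: (((8+(x+0))*((x*3)+z))+0)
Step 1: at root: (((8+(x+0))*((x*3)+z))+0) -> ((8+(x+0))*((x*3)+z)); overall: (((8+(x+0))*((x*3)+z))+0) -> ((8+(x+0))*((x*3)+z))
Step 2: at LR: (x+0) -> x; overall: ((8+(x+0))*((x*3)+z)) -> ((8+x)*((x*3)+z))
Fixed point: ((8+x)*((x*3)+z))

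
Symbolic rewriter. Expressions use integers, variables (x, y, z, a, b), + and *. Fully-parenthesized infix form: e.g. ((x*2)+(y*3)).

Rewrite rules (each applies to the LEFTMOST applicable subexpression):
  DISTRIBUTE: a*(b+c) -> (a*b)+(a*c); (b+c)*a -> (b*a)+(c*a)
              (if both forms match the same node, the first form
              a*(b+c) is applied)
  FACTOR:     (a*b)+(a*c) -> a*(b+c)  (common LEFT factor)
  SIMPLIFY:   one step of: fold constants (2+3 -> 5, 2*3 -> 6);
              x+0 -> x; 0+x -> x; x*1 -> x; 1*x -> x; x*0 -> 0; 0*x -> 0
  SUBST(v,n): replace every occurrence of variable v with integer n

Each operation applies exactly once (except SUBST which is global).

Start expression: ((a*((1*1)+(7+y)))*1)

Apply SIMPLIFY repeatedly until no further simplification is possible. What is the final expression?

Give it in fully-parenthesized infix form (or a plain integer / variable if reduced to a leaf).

Answer: (a*(1+(7+y)))

Derivation:
Start: ((a*((1*1)+(7+y)))*1)
Step 1: at root: ((a*((1*1)+(7+y)))*1) -> (a*((1*1)+(7+y))); overall: ((a*((1*1)+(7+y)))*1) -> (a*((1*1)+(7+y)))
Step 2: at RL: (1*1) -> 1; overall: (a*((1*1)+(7+y))) -> (a*(1+(7+y)))
Fixed point: (a*(1+(7+y)))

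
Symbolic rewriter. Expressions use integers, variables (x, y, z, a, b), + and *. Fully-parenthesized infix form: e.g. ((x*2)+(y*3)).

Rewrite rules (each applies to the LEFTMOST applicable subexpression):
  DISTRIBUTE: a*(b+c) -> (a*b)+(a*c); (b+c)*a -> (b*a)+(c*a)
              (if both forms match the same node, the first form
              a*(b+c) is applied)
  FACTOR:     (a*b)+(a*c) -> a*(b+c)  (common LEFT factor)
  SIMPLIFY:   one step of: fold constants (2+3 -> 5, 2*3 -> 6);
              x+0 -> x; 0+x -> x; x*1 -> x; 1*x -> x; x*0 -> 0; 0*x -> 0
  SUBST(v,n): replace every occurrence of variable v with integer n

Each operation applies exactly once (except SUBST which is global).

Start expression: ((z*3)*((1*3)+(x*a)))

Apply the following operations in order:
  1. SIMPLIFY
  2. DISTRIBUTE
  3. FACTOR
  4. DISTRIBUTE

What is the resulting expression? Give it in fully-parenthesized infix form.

Answer: (((z*3)*3)+((z*3)*(x*a)))

Derivation:
Start: ((z*3)*((1*3)+(x*a)))
Apply SIMPLIFY at RL (target: (1*3)): ((z*3)*((1*3)+(x*a))) -> ((z*3)*(3+(x*a)))
Apply DISTRIBUTE at root (target: ((z*3)*(3+(x*a)))): ((z*3)*(3+(x*a))) -> (((z*3)*3)+((z*3)*(x*a)))
Apply FACTOR at root (target: (((z*3)*3)+((z*3)*(x*a)))): (((z*3)*3)+((z*3)*(x*a))) -> ((z*3)*(3+(x*a)))
Apply DISTRIBUTE at root (target: ((z*3)*(3+(x*a)))): ((z*3)*(3+(x*a))) -> (((z*3)*3)+((z*3)*(x*a)))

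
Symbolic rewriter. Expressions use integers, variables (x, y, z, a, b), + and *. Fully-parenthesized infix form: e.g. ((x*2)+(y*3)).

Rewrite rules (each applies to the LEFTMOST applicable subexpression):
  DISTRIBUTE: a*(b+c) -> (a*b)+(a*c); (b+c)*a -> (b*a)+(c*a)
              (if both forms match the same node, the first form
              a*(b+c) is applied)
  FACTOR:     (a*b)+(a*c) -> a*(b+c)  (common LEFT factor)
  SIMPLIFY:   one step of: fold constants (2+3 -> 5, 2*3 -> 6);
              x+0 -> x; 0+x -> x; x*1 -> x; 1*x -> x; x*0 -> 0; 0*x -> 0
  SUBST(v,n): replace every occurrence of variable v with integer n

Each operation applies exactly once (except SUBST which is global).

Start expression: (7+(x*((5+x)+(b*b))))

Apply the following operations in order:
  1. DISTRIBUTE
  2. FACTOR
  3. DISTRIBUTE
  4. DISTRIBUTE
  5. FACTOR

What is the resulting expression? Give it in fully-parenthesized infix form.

Start: (7+(x*((5+x)+(b*b))))
Apply DISTRIBUTE at R (target: (x*((5+x)+(b*b)))): (7+(x*((5+x)+(b*b)))) -> (7+((x*(5+x))+(x*(b*b))))
Apply FACTOR at R (target: ((x*(5+x))+(x*(b*b)))): (7+((x*(5+x))+(x*(b*b)))) -> (7+(x*((5+x)+(b*b))))
Apply DISTRIBUTE at R (target: (x*((5+x)+(b*b)))): (7+(x*((5+x)+(b*b)))) -> (7+((x*(5+x))+(x*(b*b))))
Apply DISTRIBUTE at RL (target: (x*(5+x))): (7+((x*(5+x))+(x*(b*b)))) -> (7+(((x*5)+(x*x))+(x*(b*b))))
Apply FACTOR at RL (target: ((x*5)+(x*x))): (7+(((x*5)+(x*x))+(x*(b*b)))) -> (7+((x*(5+x))+(x*(b*b))))

Answer: (7+((x*(5+x))+(x*(b*b))))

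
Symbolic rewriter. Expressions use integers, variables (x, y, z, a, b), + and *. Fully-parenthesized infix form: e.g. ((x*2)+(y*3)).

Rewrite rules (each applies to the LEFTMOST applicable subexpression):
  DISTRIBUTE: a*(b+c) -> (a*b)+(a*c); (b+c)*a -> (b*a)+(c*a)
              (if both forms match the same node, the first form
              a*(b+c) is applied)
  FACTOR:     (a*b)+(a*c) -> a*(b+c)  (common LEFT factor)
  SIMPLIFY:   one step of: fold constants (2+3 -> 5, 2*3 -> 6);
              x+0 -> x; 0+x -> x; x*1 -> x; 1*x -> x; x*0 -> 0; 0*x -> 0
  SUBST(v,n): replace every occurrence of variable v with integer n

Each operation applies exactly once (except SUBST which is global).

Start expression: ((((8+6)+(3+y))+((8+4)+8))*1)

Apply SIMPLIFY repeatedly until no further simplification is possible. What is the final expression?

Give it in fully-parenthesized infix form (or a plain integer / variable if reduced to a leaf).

Start: ((((8+6)+(3+y))+((8+4)+8))*1)
Step 1: at root: ((((8+6)+(3+y))+((8+4)+8))*1) -> (((8+6)+(3+y))+((8+4)+8)); overall: ((((8+6)+(3+y))+((8+4)+8))*1) -> (((8+6)+(3+y))+((8+4)+8))
Step 2: at LL: (8+6) -> 14; overall: (((8+6)+(3+y))+((8+4)+8)) -> ((14+(3+y))+((8+4)+8))
Step 3: at RL: (8+4) -> 12; overall: ((14+(3+y))+((8+4)+8)) -> ((14+(3+y))+(12+8))
Step 4: at R: (12+8) -> 20; overall: ((14+(3+y))+(12+8)) -> ((14+(3+y))+20)
Fixed point: ((14+(3+y))+20)

Answer: ((14+(3+y))+20)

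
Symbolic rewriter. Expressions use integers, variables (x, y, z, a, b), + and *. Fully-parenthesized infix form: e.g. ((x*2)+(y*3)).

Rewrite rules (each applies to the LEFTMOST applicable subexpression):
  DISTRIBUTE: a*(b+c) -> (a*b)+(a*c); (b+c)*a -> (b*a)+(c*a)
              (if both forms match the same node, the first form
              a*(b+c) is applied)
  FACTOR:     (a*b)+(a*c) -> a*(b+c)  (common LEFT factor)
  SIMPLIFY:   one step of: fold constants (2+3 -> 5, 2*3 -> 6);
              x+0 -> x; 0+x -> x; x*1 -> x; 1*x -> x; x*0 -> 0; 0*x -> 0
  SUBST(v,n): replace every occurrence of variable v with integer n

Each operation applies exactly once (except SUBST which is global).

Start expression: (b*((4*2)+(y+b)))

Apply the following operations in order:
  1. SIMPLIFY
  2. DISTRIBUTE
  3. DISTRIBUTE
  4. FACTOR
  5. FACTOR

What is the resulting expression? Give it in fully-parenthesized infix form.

Start: (b*((4*2)+(y+b)))
Apply SIMPLIFY at RL (target: (4*2)): (b*((4*2)+(y+b))) -> (b*(8+(y+b)))
Apply DISTRIBUTE at root (target: (b*(8+(y+b)))): (b*(8+(y+b))) -> ((b*8)+(b*(y+b)))
Apply DISTRIBUTE at R (target: (b*(y+b))): ((b*8)+(b*(y+b))) -> ((b*8)+((b*y)+(b*b)))
Apply FACTOR at R (target: ((b*y)+(b*b))): ((b*8)+((b*y)+(b*b))) -> ((b*8)+(b*(y+b)))
Apply FACTOR at root (target: ((b*8)+(b*(y+b)))): ((b*8)+(b*(y+b))) -> (b*(8+(y+b)))

Answer: (b*(8+(y+b)))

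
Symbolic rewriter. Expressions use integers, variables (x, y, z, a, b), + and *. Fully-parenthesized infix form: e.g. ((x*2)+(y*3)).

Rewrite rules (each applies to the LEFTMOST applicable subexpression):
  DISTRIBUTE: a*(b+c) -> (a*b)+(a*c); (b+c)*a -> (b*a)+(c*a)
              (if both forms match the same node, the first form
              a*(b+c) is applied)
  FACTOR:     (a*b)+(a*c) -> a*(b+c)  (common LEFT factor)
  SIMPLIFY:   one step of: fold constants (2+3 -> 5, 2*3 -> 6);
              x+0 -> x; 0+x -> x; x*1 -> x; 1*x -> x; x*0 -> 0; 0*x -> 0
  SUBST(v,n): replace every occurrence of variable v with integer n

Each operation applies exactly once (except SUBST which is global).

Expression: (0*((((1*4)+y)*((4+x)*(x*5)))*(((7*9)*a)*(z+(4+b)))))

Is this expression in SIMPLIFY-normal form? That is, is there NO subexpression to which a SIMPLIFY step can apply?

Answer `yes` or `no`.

Answer: no

Derivation:
Expression: (0*((((1*4)+y)*((4+x)*(x*5)))*(((7*9)*a)*(z+(4+b)))))
Scanning for simplifiable subexpressions (pre-order)...
  at root: (0*((((1*4)+y)*((4+x)*(x*5)))*(((7*9)*a)*(z+(4+b))))) (SIMPLIFIABLE)
  at R: ((((1*4)+y)*((4+x)*(x*5)))*(((7*9)*a)*(z+(4+b)))) (not simplifiable)
  at RL: (((1*4)+y)*((4+x)*(x*5))) (not simplifiable)
  at RLL: ((1*4)+y) (not simplifiable)
  at RLLL: (1*4) (SIMPLIFIABLE)
  at RLR: ((4+x)*(x*5)) (not simplifiable)
  at RLRL: (4+x) (not simplifiable)
  at RLRR: (x*5) (not simplifiable)
  at RR: (((7*9)*a)*(z+(4+b))) (not simplifiable)
  at RRL: ((7*9)*a) (not simplifiable)
  at RRLL: (7*9) (SIMPLIFIABLE)
  at RRR: (z+(4+b)) (not simplifiable)
  at RRRR: (4+b) (not simplifiable)
Found simplifiable subexpr at path root: (0*((((1*4)+y)*((4+x)*(x*5)))*(((7*9)*a)*(z+(4+b)))))
One SIMPLIFY step would give: 0
-> NOT in normal form.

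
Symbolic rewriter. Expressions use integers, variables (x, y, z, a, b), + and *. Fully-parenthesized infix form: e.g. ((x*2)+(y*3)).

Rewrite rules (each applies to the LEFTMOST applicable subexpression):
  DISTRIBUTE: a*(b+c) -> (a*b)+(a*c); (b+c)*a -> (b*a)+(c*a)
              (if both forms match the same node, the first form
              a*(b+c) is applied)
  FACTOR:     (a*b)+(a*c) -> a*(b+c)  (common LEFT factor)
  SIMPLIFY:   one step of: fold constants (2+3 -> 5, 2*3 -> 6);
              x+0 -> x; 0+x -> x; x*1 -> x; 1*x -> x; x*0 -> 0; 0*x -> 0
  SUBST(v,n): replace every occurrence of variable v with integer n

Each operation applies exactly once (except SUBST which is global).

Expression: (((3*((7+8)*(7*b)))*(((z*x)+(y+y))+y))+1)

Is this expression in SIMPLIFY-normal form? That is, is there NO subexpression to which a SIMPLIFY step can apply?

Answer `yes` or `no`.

Answer: no

Derivation:
Expression: (((3*((7+8)*(7*b)))*(((z*x)+(y+y))+y))+1)
Scanning for simplifiable subexpressions (pre-order)...
  at root: (((3*((7+8)*(7*b)))*(((z*x)+(y+y))+y))+1) (not simplifiable)
  at L: ((3*((7+8)*(7*b)))*(((z*x)+(y+y))+y)) (not simplifiable)
  at LL: (3*((7+8)*(7*b))) (not simplifiable)
  at LLR: ((7+8)*(7*b)) (not simplifiable)
  at LLRL: (7+8) (SIMPLIFIABLE)
  at LLRR: (7*b) (not simplifiable)
  at LR: (((z*x)+(y+y))+y) (not simplifiable)
  at LRL: ((z*x)+(y+y)) (not simplifiable)
  at LRLL: (z*x) (not simplifiable)
  at LRLR: (y+y) (not simplifiable)
Found simplifiable subexpr at path LLRL: (7+8)
One SIMPLIFY step would give: (((3*(15*(7*b)))*(((z*x)+(y+y))+y))+1)
-> NOT in normal form.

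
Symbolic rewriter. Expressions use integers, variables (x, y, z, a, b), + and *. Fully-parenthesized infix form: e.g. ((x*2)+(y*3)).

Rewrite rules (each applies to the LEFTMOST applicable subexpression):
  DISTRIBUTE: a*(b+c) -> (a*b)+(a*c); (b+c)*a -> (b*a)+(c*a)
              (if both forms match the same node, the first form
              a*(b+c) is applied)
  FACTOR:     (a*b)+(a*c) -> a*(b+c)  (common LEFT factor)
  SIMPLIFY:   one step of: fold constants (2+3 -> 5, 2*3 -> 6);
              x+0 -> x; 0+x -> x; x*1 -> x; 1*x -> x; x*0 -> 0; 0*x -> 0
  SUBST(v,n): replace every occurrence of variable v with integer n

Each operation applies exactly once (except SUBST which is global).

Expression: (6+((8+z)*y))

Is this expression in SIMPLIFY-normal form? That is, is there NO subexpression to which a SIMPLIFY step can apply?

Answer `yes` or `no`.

Expression: (6+((8+z)*y))
Scanning for simplifiable subexpressions (pre-order)...
  at root: (6+((8+z)*y)) (not simplifiable)
  at R: ((8+z)*y) (not simplifiable)
  at RL: (8+z) (not simplifiable)
Result: no simplifiable subexpression found -> normal form.

Answer: yes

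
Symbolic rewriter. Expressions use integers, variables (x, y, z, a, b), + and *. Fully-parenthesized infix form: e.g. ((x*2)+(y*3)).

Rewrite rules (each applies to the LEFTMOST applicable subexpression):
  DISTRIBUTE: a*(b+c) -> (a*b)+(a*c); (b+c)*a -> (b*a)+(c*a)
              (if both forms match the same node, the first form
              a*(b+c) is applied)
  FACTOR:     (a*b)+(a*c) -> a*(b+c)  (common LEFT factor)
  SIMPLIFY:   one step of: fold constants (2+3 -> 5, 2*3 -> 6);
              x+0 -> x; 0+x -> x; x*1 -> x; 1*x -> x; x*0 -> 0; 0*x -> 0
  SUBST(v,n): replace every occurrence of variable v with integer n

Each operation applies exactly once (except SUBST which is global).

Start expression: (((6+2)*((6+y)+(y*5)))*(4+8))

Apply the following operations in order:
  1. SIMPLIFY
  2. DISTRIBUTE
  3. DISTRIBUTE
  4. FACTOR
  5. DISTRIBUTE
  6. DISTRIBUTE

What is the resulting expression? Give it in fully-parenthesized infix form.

Answer: ((((8*(6+y))*4)+((8*(y*5))*4))+((8*((6+y)+(y*5)))*8))

Derivation:
Start: (((6+2)*((6+y)+(y*5)))*(4+8))
Apply SIMPLIFY at LL (target: (6+2)): (((6+2)*((6+y)+(y*5)))*(4+8)) -> ((8*((6+y)+(y*5)))*(4+8))
Apply DISTRIBUTE at root (target: ((8*((6+y)+(y*5)))*(4+8))): ((8*((6+y)+(y*5)))*(4+8)) -> (((8*((6+y)+(y*5)))*4)+((8*((6+y)+(y*5)))*8))
Apply DISTRIBUTE at LL (target: (8*((6+y)+(y*5)))): (((8*((6+y)+(y*5)))*4)+((8*((6+y)+(y*5)))*8)) -> ((((8*(6+y))+(8*(y*5)))*4)+((8*((6+y)+(y*5)))*8))
Apply FACTOR at LL (target: ((8*(6+y))+(8*(y*5)))): ((((8*(6+y))+(8*(y*5)))*4)+((8*((6+y)+(y*5)))*8)) -> (((8*((6+y)+(y*5)))*4)+((8*((6+y)+(y*5)))*8))
Apply DISTRIBUTE at LL (target: (8*((6+y)+(y*5)))): (((8*((6+y)+(y*5)))*4)+((8*((6+y)+(y*5)))*8)) -> ((((8*(6+y))+(8*(y*5)))*4)+((8*((6+y)+(y*5)))*8))
Apply DISTRIBUTE at L (target: (((8*(6+y))+(8*(y*5)))*4)): ((((8*(6+y))+(8*(y*5)))*4)+((8*((6+y)+(y*5)))*8)) -> ((((8*(6+y))*4)+((8*(y*5))*4))+((8*((6+y)+(y*5)))*8))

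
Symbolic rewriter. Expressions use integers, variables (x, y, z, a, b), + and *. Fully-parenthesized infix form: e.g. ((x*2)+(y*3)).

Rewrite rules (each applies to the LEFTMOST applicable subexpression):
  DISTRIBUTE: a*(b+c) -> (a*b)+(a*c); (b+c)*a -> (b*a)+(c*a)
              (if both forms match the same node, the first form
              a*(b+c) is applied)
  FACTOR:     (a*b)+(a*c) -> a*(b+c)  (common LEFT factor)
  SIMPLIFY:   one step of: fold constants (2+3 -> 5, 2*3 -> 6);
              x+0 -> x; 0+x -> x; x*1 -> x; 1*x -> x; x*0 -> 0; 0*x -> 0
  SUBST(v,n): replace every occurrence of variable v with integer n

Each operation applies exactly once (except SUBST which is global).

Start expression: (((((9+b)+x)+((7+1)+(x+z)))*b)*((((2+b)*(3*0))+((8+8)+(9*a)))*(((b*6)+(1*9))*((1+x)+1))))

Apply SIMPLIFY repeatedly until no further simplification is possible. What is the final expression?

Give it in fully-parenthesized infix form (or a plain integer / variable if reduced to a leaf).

Answer: (((((9+b)+x)+(8+(x+z)))*b)*((16+(9*a))*(((b*6)+9)*((1+x)+1))))

Derivation:
Start: (((((9+b)+x)+((7+1)+(x+z)))*b)*((((2+b)*(3*0))+((8+8)+(9*a)))*(((b*6)+(1*9))*((1+x)+1))))
Step 1: at LLRL: (7+1) -> 8; overall: (((((9+b)+x)+((7+1)+(x+z)))*b)*((((2+b)*(3*0))+((8+8)+(9*a)))*(((b*6)+(1*9))*((1+x)+1)))) -> (((((9+b)+x)+(8+(x+z)))*b)*((((2+b)*(3*0))+((8+8)+(9*a)))*(((b*6)+(1*9))*((1+x)+1))))
Step 2: at RLLR: (3*0) -> 0; overall: (((((9+b)+x)+(8+(x+z)))*b)*((((2+b)*(3*0))+((8+8)+(9*a)))*(((b*6)+(1*9))*((1+x)+1)))) -> (((((9+b)+x)+(8+(x+z)))*b)*((((2+b)*0)+((8+8)+(9*a)))*(((b*6)+(1*9))*((1+x)+1))))
Step 3: at RLL: ((2+b)*0) -> 0; overall: (((((9+b)+x)+(8+(x+z)))*b)*((((2+b)*0)+((8+8)+(9*a)))*(((b*6)+(1*9))*((1+x)+1)))) -> (((((9+b)+x)+(8+(x+z)))*b)*((0+((8+8)+(9*a)))*(((b*6)+(1*9))*((1+x)+1))))
Step 4: at RL: (0+((8+8)+(9*a))) -> ((8+8)+(9*a)); overall: (((((9+b)+x)+(8+(x+z)))*b)*((0+((8+8)+(9*a)))*(((b*6)+(1*9))*((1+x)+1)))) -> (((((9+b)+x)+(8+(x+z)))*b)*(((8+8)+(9*a))*(((b*6)+(1*9))*((1+x)+1))))
Step 5: at RLL: (8+8) -> 16; overall: (((((9+b)+x)+(8+(x+z)))*b)*(((8+8)+(9*a))*(((b*6)+(1*9))*((1+x)+1)))) -> (((((9+b)+x)+(8+(x+z)))*b)*((16+(9*a))*(((b*6)+(1*9))*((1+x)+1))))
Step 6: at RRLR: (1*9) -> 9; overall: (((((9+b)+x)+(8+(x+z)))*b)*((16+(9*a))*(((b*6)+(1*9))*((1+x)+1)))) -> (((((9+b)+x)+(8+(x+z)))*b)*((16+(9*a))*(((b*6)+9)*((1+x)+1))))
Fixed point: (((((9+b)+x)+(8+(x+z)))*b)*((16+(9*a))*(((b*6)+9)*((1+x)+1))))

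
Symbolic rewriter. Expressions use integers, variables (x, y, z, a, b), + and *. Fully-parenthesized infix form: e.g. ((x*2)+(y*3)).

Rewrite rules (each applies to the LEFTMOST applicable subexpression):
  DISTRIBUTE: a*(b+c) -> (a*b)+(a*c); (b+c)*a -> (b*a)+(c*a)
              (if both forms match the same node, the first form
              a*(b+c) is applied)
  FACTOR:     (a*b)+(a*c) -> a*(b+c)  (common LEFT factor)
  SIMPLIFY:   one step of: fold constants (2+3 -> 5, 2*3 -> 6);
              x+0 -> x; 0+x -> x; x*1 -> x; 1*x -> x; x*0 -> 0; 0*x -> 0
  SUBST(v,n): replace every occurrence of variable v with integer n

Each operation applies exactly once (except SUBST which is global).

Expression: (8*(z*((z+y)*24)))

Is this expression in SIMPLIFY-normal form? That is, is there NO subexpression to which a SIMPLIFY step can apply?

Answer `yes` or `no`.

Expression: (8*(z*((z+y)*24)))
Scanning for simplifiable subexpressions (pre-order)...
  at root: (8*(z*((z+y)*24))) (not simplifiable)
  at R: (z*((z+y)*24)) (not simplifiable)
  at RR: ((z+y)*24) (not simplifiable)
  at RRL: (z+y) (not simplifiable)
Result: no simplifiable subexpression found -> normal form.

Answer: yes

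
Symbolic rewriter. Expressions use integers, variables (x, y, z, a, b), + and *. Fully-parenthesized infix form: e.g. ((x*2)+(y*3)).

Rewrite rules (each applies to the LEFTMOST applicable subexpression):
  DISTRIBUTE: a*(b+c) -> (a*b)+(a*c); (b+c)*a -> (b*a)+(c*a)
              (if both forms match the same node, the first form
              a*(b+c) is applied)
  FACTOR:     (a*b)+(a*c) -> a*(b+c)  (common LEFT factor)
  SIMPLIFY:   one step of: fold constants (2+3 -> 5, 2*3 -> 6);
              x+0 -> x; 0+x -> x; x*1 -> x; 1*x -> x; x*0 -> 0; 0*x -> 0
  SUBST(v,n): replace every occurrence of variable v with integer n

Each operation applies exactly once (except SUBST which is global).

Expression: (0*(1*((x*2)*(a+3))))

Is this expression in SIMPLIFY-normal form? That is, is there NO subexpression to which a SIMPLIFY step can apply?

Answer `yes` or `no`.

Expression: (0*(1*((x*2)*(a+3))))
Scanning for simplifiable subexpressions (pre-order)...
  at root: (0*(1*((x*2)*(a+3)))) (SIMPLIFIABLE)
  at R: (1*((x*2)*(a+3))) (SIMPLIFIABLE)
  at RR: ((x*2)*(a+3)) (not simplifiable)
  at RRL: (x*2) (not simplifiable)
  at RRR: (a+3) (not simplifiable)
Found simplifiable subexpr at path root: (0*(1*((x*2)*(a+3))))
One SIMPLIFY step would give: 0
-> NOT in normal form.

Answer: no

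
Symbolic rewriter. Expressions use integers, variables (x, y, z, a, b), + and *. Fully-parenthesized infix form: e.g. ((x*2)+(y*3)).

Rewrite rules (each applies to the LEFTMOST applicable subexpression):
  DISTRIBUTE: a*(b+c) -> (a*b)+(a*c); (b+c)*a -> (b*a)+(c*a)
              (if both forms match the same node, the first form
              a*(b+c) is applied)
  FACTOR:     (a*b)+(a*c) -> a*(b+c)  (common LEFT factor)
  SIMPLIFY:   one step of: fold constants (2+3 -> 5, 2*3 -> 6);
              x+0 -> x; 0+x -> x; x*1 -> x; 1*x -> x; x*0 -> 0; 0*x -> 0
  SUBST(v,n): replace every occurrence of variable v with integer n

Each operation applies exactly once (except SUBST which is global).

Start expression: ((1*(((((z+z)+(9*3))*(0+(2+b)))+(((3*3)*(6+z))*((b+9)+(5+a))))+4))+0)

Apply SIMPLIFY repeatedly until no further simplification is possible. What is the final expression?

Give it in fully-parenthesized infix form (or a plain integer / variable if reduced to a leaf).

Start: ((1*(((((z+z)+(9*3))*(0+(2+b)))+(((3*3)*(6+z))*((b+9)+(5+a))))+4))+0)
Step 1: at root: ((1*(((((z+z)+(9*3))*(0+(2+b)))+(((3*3)*(6+z))*((b+9)+(5+a))))+4))+0) -> (1*(((((z+z)+(9*3))*(0+(2+b)))+(((3*3)*(6+z))*((b+9)+(5+a))))+4)); overall: ((1*(((((z+z)+(9*3))*(0+(2+b)))+(((3*3)*(6+z))*((b+9)+(5+a))))+4))+0) -> (1*(((((z+z)+(9*3))*(0+(2+b)))+(((3*3)*(6+z))*((b+9)+(5+a))))+4))
Step 2: at root: (1*(((((z+z)+(9*3))*(0+(2+b)))+(((3*3)*(6+z))*((b+9)+(5+a))))+4)) -> (((((z+z)+(9*3))*(0+(2+b)))+(((3*3)*(6+z))*((b+9)+(5+a))))+4); overall: (1*(((((z+z)+(9*3))*(0+(2+b)))+(((3*3)*(6+z))*((b+9)+(5+a))))+4)) -> (((((z+z)+(9*3))*(0+(2+b)))+(((3*3)*(6+z))*((b+9)+(5+a))))+4)
Step 3: at LLLR: (9*3) -> 27; overall: (((((z+z)+(9*3))*(0+(2+b)))+(((3*3)*(6+z))*((b+9)+(5+a))))+4) -> (((((z+z)+27)*(0+(2+b)))+(((3*3)*(6+z))*((b+9)+(5+a))))+4)
Step 4: at LLR: (0+(2+b)) -> (2+b); overall: (((((z+z)+27)*(0+(2+b)))+(((3*3)*(6+z))*((b+9)+(5+a))))+4) -> (((((z+z)+27)*(2+b))+(((3*3)*(6+z))*((b+9)+(5+a))))+4)
Step 5: at LRLL: (3*3) -> 9; overall: (((((z+z)+27)*(2+b))+(((3*3)*(6+z))*((b+9)+(5+a))))+4) -> (((((z+z)+27)*(2+b))+((9*(6+z))*((b+9)+(5+a))))+4)
Fixed point: (((((z+z)+27)*(2+b))+((9*(6+z))*((b+9)+(5+a))))+4)

Answer: (((((z+z)+27)*(2+b))+((9*(6+z))*((b+9)+(5+a))))+4)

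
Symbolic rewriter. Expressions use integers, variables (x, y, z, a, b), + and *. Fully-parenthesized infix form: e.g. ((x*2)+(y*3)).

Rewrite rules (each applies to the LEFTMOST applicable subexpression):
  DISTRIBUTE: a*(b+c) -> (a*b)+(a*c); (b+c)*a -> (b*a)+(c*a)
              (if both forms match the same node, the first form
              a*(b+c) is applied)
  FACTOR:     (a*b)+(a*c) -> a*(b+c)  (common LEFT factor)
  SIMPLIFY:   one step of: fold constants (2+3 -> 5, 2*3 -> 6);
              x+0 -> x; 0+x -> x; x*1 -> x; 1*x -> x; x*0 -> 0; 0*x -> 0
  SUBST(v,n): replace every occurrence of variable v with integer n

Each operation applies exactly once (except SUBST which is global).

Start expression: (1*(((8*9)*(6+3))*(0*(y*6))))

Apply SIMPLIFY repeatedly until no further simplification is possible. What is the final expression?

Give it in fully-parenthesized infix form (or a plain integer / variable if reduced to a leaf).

Start: (1*(((8*9)*(6+3))*(0*(y*6))))
Step 1: at root: (1*(((8*9)*(6+3))*(0*(y*6)))) -> (((8*9)*(6+3))*(0*(y*6))); overall: (1*(((8*9)*(6+3))*(0*(y*6)))) -> (((8*9)*(6+3))*(0*(y*6)))
Step 2: at LL: (8*9) -> 72; overall: (((8*9)*(6+3))*(0*(y*6))) -> ((72*(6+3))*(0*(y*6)))
Step 3: at LR: (6+3) -> 9; overall: ((72*(6+3))*(0*(y*6))) -> ((72*9)*(0*(y*6)))
Step 4: at L: (72*9) -> 648; overall: ((72*9)*(0*(y*6))) -> (648*(0*(y*6)))
Step 5: at R: (0*(y*6)) -> 0; overall: (648*(0*(y*6))) -> (648*0)
Step 6: at root: (648*0) -> 0; overall: (648*0) -> 0
Fixed point: 0

Answer: 0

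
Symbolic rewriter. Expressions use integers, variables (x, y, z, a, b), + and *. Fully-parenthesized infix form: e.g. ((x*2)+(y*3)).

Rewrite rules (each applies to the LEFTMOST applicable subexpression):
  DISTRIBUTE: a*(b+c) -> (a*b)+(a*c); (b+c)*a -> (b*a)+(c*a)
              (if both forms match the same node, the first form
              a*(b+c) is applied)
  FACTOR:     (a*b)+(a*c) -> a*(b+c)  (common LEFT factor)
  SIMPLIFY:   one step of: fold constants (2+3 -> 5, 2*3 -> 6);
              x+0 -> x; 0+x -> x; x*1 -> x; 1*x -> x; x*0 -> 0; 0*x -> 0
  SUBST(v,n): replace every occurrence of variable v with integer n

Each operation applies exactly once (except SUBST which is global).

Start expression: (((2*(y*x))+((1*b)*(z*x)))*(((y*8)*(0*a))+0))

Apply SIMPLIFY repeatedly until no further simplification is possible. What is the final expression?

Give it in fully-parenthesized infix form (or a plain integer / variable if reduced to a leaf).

Answer: 0

Derivation:
Start: (((2*(y*x))+((1*b)*(z*x)))*(((y*8)*(0*a))+0))
Step 1: at LRL: (1*b) -> b; overall: (((2*(y*x))+((1*b)*(z*x)))*(((y*8)*(0*a))+0)) -> (((2*(y*x))+(b*(z*x)))*(((y*8)*(0*a))+0))
Step 2: at R: (((y*8)*(0*a))+0) -> ((y*8)*(0*a)); overall: (((2*(y*x))+(b*(z*x)))*(((y*8)*(0*a))+0)) -> (((2*(y*x))+(b*(z*x)))*((y*8)*(0*a)))
Step 3: at RR: (0*a) -> 0; overall: (((2*(y*x))+(b*(z*x)))*((y*8)*(0*a))) -> (((2*(y*x))+(b*(z*x)))*((y*8)*0))
Step 4: at R: ((y*8)*0) -> 0; overall: (((2*(y*x))+(b*(z*x)))*((y*8)*0)) -> (((2*(y*x))+(b*(z*x)))*0)
Step 5: at root: (((2*(y*x))+(b*(z*x)))*0) -> 0; overall: (((2*(y*x))+(b*(z*x)))*0) -> 0
Fixed point: 0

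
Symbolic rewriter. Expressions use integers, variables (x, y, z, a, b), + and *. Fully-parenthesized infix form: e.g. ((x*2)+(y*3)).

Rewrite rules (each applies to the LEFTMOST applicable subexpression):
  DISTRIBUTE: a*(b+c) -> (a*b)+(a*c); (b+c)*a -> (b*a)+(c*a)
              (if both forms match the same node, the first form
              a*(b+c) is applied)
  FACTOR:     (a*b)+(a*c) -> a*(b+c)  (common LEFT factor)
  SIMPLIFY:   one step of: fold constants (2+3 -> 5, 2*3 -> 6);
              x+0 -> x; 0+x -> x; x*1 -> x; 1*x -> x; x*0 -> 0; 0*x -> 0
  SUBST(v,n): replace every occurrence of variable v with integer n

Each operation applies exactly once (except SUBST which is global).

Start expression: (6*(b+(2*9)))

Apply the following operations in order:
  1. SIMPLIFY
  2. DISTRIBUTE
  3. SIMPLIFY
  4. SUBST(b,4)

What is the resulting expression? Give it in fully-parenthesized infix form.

Start: (6*(b+(2*9)))
Apply SIMPLIFY at RR (target: (2*9)): (6*(b+(2*9))) -> (6*(b+18))
Apply DISTRIBUTE at root (target: (6*(b+18))): (6*(b+18)) -> ((6*b)+(6*18))
Apply SIMPLIFY at R (target: (6*18)): ((6*b)+(6*18)) -> ((6*b)+108)
Apply SUBST(b,4): ((6*b)+108) -> ((6*4)+108)

Answer: ((6*4)+108)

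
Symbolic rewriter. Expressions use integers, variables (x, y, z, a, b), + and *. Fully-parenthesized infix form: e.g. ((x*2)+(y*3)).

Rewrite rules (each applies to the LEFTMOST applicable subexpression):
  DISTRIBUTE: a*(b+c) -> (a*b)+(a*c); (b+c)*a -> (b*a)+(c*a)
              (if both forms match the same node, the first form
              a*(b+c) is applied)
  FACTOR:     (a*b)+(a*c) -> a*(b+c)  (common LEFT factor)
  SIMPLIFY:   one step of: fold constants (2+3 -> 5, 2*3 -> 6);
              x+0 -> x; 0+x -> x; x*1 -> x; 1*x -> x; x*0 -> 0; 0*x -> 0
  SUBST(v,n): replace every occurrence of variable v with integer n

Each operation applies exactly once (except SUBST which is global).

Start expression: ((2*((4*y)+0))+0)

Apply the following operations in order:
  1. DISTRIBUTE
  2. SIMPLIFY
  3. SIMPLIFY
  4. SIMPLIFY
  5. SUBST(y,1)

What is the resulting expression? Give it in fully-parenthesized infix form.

Start: ((2*((4*y)+0))+0)
Apply DISTRIBUTE at L (target: (2*((4*y)+0))): ((2*((4*y)+0))+0) -> (((2*(4*y))+(2*0))+0)
Apply SIMPLIFY at root (target: (((2*(4*y))+(2*0))+0)): (((2*(4*y))+(2*0))+0) -> ((2*(4*y))+(2*0))
Apply SIMPLIFY at R (target: (2*0)): ((2*(4*y))+(2*0)) -> ((2*(4*y))+0)
Apply SIMPLIFY at root (target: ((2*(4*y))+0)): ((2*(4*y))+0) -> (2*(4*y))
Apply SUBST(y,1): (2*(4*y)) -> (2*(4*1))

Answer: (2*(4*1))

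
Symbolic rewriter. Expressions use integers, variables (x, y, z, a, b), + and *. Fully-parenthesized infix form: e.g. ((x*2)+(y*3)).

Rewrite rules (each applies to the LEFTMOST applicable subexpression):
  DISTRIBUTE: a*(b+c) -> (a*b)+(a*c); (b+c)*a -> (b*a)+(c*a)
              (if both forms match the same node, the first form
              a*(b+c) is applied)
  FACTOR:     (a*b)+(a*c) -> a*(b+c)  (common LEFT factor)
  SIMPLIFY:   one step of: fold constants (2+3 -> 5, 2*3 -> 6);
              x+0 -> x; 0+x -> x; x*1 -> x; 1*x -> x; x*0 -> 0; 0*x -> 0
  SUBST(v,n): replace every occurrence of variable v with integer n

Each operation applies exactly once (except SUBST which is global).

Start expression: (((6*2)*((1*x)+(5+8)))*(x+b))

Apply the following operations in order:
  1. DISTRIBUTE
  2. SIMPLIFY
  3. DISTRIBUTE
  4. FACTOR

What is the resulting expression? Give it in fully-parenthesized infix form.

Answer: (((12*((1*x)+(5+8)))*x)+(((6*2)*((1*x)+(5+8)))*b))

Derivation:
Start: (((6*2)*((1*x)+(5+8)))*(x+b))
Apply DISTRIBUTE at root (target: (((6*2)*((1*x)+(5+8)))*(x+b))): (((6*2)*((1*x)+(5+8)))*(x+b)) -> ((((6*2)*((1*x)+(5+8)))*x)+(((6*2)*((1*x)+(5+8)))*b))
Apply SIMPLIFY at LLL (target: (6*2)): ((((6*2)*((1*x)+(5+8)))*x)+(((6*2)*((1*x)+(5+8)))*b)) -> (((12*((1*x)+(5+8)))*x)+(((6*2)*((1*x)+(5+8)))*b))
Apply DISTRIBUTE at LL (target: (12*((1*x)+(5+8)))): (((12*((1*x)+(5+8)))*x)+(((6*2)*((1*x)+(5+8)))*b)) -> ((((12*(1*x))+(12*(5+8)))*x)+(((6*2)*((1*x)+(5+8)))*b))
Apply FACTOR at LL (target: ((12*(1*x))+(12*(5+8)))): ((((12*(1*x))+(12*(5+8)))*x)+(((6*2)*((1*x)+(5+8)))*b)) -> (((12*((1*x)+(5+8)))*x)+(((6*2)*((1*x)+(5+8)))*b))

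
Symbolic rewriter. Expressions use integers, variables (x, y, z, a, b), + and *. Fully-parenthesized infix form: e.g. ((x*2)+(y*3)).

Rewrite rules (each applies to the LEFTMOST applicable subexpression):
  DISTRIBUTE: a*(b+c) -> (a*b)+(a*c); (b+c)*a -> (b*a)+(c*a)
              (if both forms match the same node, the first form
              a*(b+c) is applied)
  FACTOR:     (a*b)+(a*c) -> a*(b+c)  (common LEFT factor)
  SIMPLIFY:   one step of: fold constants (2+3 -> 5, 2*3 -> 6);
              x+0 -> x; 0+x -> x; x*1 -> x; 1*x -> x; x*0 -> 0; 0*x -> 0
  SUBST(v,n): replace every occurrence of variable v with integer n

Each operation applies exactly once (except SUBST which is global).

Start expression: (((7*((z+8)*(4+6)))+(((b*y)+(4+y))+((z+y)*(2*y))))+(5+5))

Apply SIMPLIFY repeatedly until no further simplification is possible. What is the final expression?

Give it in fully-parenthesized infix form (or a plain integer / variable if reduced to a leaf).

Answer: (((7*((z+8)*10))+(((b*y)+(4+y))+((z+y)*(2*y))))+10)

Derivation:
Start: (((7*((z+8)*(4+6)))+(((b*y)+(4+y))+((z+y)*(2*y))))+(5+5))
Step 1: at LLRR: (4+6) -> 10; overall: (((7*((z+8)*(4+6)))+(((b*y)+(4+y))+((z+y)*(2*y))))+(5+5)) -> (((7*((z+8)*10))+(((b*y)+(4+y))+((z+y)*(2*y))))+(5+5))
Step 2: at R: (5+5) -> 10; overall: (((7*((z+8)*10))+(((b*y)+(4+y))+((z+y)*(2*y))))+(5+5)) -> (((7*((z+8)*10))+(((b*y)+(4+y))+((z+y)*(2*y))))+10)
Fixed point: (((7*((z+8)*10))+(((b*y)+(4+y))+((z+y)*(2*y))))+10)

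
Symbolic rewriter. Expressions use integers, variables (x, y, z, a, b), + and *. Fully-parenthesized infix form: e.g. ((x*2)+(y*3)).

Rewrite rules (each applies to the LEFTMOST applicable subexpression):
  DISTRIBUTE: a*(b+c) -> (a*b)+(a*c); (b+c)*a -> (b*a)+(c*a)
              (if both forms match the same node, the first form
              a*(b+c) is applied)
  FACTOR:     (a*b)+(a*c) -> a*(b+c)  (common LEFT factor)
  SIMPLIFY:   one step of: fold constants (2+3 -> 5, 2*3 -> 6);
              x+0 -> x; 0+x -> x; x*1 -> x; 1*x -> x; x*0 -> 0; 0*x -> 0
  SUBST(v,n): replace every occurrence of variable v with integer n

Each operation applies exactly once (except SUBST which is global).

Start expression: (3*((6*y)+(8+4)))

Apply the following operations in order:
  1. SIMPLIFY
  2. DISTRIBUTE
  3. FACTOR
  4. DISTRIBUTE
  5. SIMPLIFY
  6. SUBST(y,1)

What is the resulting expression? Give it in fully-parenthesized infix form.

Start: (3*((6*y)+(8+4)))
Apply SIMPLIFY at RR (target: (8+4)): (3*((6*y)+(8+4))) -> (3*((6*y)+12))
Apply DISTRIBUTE at root (target: (3*((6*y)+12))): (3*((6*y)+12)) -> ((3*(6*y))+(3*12))
Apply FACTOR at root (target: ((3*(6*y))+(3*12))): ((3*(6*y))+(3*12)) -> (3*((6*y)+12))
Apply DISTRIBUTE at root (target: (3*((6*y)+12))): (3*((6*y)+12)) -> ((3*(6*y))+(3*12))
Apply SIMPLIFY at R (target: (3*12)): ((3*(6*y))+(3*12)) -> ((3*(6*y))+36)
Apply SUBST(y,1): ((3*(6*y))+36) -> ((3*(6*1))+36)

Answer: ((3*(6*1))+36)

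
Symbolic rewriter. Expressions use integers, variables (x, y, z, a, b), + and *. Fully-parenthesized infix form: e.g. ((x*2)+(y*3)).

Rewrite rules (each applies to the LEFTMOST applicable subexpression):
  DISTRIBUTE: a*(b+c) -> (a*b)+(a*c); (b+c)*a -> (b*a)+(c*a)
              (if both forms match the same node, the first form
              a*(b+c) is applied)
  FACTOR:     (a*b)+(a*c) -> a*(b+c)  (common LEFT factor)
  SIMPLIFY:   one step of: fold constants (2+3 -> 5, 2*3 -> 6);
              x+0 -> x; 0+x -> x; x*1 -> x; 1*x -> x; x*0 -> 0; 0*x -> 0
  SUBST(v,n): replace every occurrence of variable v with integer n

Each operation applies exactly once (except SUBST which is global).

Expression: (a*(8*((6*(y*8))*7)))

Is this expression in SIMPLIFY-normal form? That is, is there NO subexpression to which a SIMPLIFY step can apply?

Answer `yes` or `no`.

Expression: (a*(8*((6*(y*8))*7)))
Scanning for simplifiable subexpressions (pre-order)...
  at root: (a*(8*((6*(y*8))*7))) (not simplifiable)
  at R: (8*((6*(y*8))*7)) (not simplifiable)
  at RR: ((6*(y*8))*7) (not simplifiable)
  at RRL: (6*(y*8)) (not simplifiable)
  at RRLR: (y*8) (not simplifiable)
Result: no simplifiable subexpression found -> normal form.

Answer: yes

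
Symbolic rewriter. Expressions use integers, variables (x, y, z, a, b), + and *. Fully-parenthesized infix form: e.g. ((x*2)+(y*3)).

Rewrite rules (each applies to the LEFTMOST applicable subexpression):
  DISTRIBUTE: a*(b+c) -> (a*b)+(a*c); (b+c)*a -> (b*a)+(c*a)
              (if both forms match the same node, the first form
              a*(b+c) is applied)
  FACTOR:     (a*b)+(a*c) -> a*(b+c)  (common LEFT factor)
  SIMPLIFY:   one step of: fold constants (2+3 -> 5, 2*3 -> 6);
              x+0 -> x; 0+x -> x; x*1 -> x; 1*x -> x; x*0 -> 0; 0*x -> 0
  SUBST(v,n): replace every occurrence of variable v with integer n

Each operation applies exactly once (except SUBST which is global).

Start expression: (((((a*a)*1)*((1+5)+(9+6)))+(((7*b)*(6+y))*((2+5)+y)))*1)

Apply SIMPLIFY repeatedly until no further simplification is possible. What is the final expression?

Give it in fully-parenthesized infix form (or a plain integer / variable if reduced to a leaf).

Answer: (((a*a)*21)+(((7*b)*(6+y))*(7+y)))

Derivation:
Start: (((((a*a)*1)*((1+5)+(9+6)))+(((7*b)*(6+y))*((2+5)+y)))*1)
Step 1: at root: (((((a*a)*1)*((1+5)+(9+6)))+(((7*b)*(6+y))*((2+5)+y)))*1) -> ((((a*a)*1)*((1+5)+(9+6)))+(((7*b)*(6+y))*((2+5)+y))); overall: (((((a*a)*1)*((1+5)+(9+6)))+(((7*b)*(6+y))*((2+5)+y)))*1) -> ((((a*a)*1)*((1+5)+(9+6)))+(((7*b)*(6+y))*((2+5)+y)))
Step 2: at LL: ((a*a)*1) -> (a*a); overall: ((((a*a)*1)*((1+5)+(9+6)))+(((7*b)*(6+y))*((2+5)+y))) -> (((a*a)*((1+5)+(9+6)))+(((7*b)*(6+y))*((2+5)+y)))
Step 3: at LRL: (1+5) -> 6; overall: (((a*a)*((1+5)+(9+6)))+(((7*b)*(6+y))*((2+5)+y))) -> (((a*a)*(6+(9+6)))+(((7*b)*(6+y))*((2+5)+y)))
Step 4: at LRR: (9+6) -> 15; overall: (((a*a)*(6+(9+6)))+(((7*b)*(6+y))*((2+5)+y))) -> (((a*a)*(6+15))+(((7*b)*(6+y))*((2+5)+y)))
Step 5: at LR: (6+15) -> 21; overall: (((a*a)*(6+15))+(((7*b)*(6+y))*((2+5)+y))) -> (((a*a)*21)+(((7*b)*(6+y))*((2+5)+y)))
Step 6: at RRL: (2+5) -> 7; overall: (((a*a)*21)+(((7*b)*(6+y))*((2+5)+y))) -> (((a*a)*21)+(((7*b)*(6+y))*(7+y)))
Fixed point: (((a*a)*21)+(((7*b)*(6+y))*(7+y)))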